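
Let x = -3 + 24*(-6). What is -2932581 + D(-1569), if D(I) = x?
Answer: -2932728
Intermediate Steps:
x = -147 (x = -3 - 144 = -147)
D(I) = -147
-2932581 + D(-1569) = -2932581 - 147 = -2932728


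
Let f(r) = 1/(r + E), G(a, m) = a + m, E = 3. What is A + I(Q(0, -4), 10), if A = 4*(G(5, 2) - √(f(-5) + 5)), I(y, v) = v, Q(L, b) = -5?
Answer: 38 - 6*√2 ≈ 29.515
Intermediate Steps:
f(r) = 1/(3 + r) (f(r) = 1/(r + 3) = 1/(3 + r))
A = 28 - 6*√2 (A = 4*((5 + 2) - √(1/(3 - 5) + 5)) = 4*(7 - √(1/(-2) + 5)) = 4*(7 - √(-½ + 5)) = 4*(7 - √(9/2)) = 4*(7 - 3*√2/2) = 28 - 6*√2 ≈ 19.515)
A + I(Q(0, -4), 10) = (28 - 6*√2) + 10 = 38 - 6*√2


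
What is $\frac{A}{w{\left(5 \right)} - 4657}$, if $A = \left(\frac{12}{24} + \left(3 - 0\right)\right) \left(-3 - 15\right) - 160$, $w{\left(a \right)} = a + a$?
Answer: $\frac{223}{4647} \approx 0.047988$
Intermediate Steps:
$w{\left(a \right)} = 2 a$
$A = -223$ ($A = \left(12 \cdot \frac{1}{24} + \left(3 + 0\right)\right) \left(-18\right) - 160 = \left(\frac{1}{2} + 3\right) \left(-18\right) - 160 = \frac{7}{2} \left(-18\right) - 160 = -63 - 160 = -223$)
$\frac{A}{w{\left(5 \right)} - 4657} = - \frac{223}{2 \cdot 5 - 4657} = - \frac{223}{10 - 4657} = - \frac{223}{-4647} = \left(-223\right) \left(- \frac{1}{4647}\right) = \frac{223}{4647}$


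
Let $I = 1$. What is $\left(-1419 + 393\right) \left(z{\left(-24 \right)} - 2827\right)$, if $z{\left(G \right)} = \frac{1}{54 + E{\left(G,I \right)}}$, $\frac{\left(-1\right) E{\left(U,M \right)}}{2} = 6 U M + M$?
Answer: $\frac{493084827}{170} \approx 2.9005 \cdot 10^{6}$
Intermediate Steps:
$E{\left(U,M \right)} = - 2 M - 12 M U$ ($E{\left(U,M \right)} = - 2 \left(6 U M + M\right) = - 2 \left(6 M U + M\right) = - 2 \left(M + 6 M U\right) = - 2 M - 12 M U$)
$z{\left(G \right)} = \frac{1}{52 - 12 G}$ ($z{\left(G \right)} = \frac{1}{54 - 2 \left(1 + 6 G\right)} = \frac{1}{54 - \left(2 + 12 G\right)} = \frac{1}{52 - 12 G}$)
$\left(-1419 + 393\right) \left(z{\left(-24 \right)} - 2827\right) = \left(-1419 + 393\right) \left(- \frac{1}{-52 + 12 \left(-24\right)} - 2827\right) = - 1026 \left(- \frac{1}{-52 - 288} - 2827\right) = - 1026 \left(- \frac{1}{-340} - 2827\right) = - 1026 \left(\left(-1\right) \left(- \frac{1}{340}\right) - 2827\right) = - 1026 \left(\frac{1}{340} - 2827\right) = \left(-1026\right) \left(- \frac{961179}{340}\right) = \frac{493084827}{170}$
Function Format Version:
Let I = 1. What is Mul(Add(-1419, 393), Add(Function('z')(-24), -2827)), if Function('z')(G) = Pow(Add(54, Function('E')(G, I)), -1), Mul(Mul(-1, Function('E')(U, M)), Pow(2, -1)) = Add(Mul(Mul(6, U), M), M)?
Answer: Rational(493084827, 170) ≈ 2.9005e+6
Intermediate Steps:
Function('E')(U, M) = Add(Mul(-2, M), Mul(-12, M, U)) (Function('E')(U, M) = Mul(-2, Add(Mul(Mul(6, U), M), M)) = Mul(-2, Add(Mul(6, M, U), M)) = Mul(-2, Add(M, Mul(6, M, U))) = Add(Mul(-2, M), Mul(-12, M, U)))
Function('z')(G) = Pow(Add(52, Mul(-12, G)), -1) (Function('z')(G) = Pow(Add(54, Mul(-2, 1, Add(1, Mul(6, G)))), -1) = Pow(Add(54, Add(-2, Mul(-12, G))), -1) = Pow(Add(52, Mul(-12, G)), -1))
Mul(Add(-1419, 393), Add(Function('z')(-24), -2827)) = Mul(Add(-1419, 393), Add(Mul(-1, Pow(Add(-52, Mul(12, -24)), -1)), -2827)) = Mul(-1026, Add(Mul(-1, Pow(Add(-52, -288), -1)), -2827)) = Mul(-1026, Add(Mul(-1, Pow(-340, -1)), -2827)) = Mul(-1026, Add(Mul(-1, Rational(-1, 340)), -2827)) = Mul(-1026, Add(Rational(1, 340), -2827)) = Mul(-1026, Rational(-961179, 340)) = Rational(493084827, 170)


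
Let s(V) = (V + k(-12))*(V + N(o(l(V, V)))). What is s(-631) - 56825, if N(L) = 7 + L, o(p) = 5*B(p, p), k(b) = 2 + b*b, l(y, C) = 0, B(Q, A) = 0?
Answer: 245815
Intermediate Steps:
k(b) = 2 + b²
o(p) = 0 (o(p) = 5*0 = 0)
s(V) = (7 + V)*(146 + V) (s(V) = (V + (2 + (-12)²))*(V + (7 + 0)) = (V + (2 + 144))*(V + 7) = (V + 146)*(7 + V) = (146 + V)*(7 + V) = (7 + V)*(146 + V))
s(-631) - 56825 = (1022 + (-631)² + 153*(-631)) - 56825 = (1022 + 398161 - 96543) - 56825 = 302640 - 56825 = 245815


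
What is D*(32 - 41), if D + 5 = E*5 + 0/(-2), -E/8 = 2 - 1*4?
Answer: -675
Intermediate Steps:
E = 16 (E = -8*(2 - 1*4) = -8*(2 - 4) = -8*(-2) = 16)
D = 75 (D = -5 + (16*5 + 0/(-2)) = -5 + (80 + 0*(-½)) = -5 + (80 + 0) = -5 + 80 = 75)
D*(32 - 41) = 75*(32 - 41) = 75*(-9) = -675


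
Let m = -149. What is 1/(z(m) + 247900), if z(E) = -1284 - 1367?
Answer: 1/245249 ≈ 4.0775e-6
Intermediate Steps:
z(E) = -2651
1/(z(m) + 247900) = 1/(-2651 + 247900) = 1/245249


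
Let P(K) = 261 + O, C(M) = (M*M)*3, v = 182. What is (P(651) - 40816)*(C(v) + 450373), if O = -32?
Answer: -22312500315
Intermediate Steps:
C(M) = 3*M**2 (C(M) = M**2*3 = 3*M**2)
P(K) = 229 (P(K) = 261 - 32 = 229)
(P(651) - 40816)*(C(v) + 450373) = (229 - 40816)*(3*182**2 + 450373) = -40587*(3*33124 + 450373) = -40587*(99372 + 450373) = -40587*549745 = -22312500315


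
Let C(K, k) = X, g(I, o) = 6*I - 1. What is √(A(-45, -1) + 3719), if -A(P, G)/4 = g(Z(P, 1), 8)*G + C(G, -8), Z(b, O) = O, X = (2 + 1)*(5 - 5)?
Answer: √3739 ≈ 61.147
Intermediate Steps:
X = 0 (X = 3*0 = 0)
g(I, o) = -1 + 6*I
C(K, k) = 0
A(P, G) = -20*G (A(P, G) = -4*((-1 + 6*1)*G + 0) = -4*((-1 + 6)*G + 0) = -4*(5*G + 0) = -20*G)
√(A(-45, -1) + 3719) = √(-20*(-1) + 3719) = √(20 + 3719) = √3739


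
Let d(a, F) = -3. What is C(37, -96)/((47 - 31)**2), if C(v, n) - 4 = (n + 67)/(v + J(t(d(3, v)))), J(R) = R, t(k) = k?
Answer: 107/8704 ≈ 0.012293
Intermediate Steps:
C(v, n) = 4 + (67 + n)/(-3 + v) (C(v, n) = 4 + (n + 67)/(v - 3) = 4 + (67 + n)/(-3 + v))
C(37, -96)/((47 - 31)**2) = ((55 - 96 + 4*37)/(-3 + 37))/((47 - 31)**2) = ((55 - 96 + 148)/34)/(16**2) = ((1/34)*107)/256 = (107/34)*(1/256) = 107/8704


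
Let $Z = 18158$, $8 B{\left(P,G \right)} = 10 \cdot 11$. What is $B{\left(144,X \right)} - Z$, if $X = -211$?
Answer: $- \frac{72577}{4} \approx -18144.0$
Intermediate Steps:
$B{\left(P,G \right)} = \frac{55}{4}$ ($B{\left(P,G \right)} = \frac{10 \cdot 11}{8} = \frac{1}{8} \cdot 110 = \frac{55}{4}$)
$B{\left(144,X \right)} - Z = \frac{55}{4} - 18158 = - \frac{72577}{4}$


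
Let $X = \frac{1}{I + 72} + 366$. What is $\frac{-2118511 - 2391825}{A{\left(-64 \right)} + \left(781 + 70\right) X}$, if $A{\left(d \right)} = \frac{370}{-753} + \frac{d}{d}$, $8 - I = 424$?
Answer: $- \frac{1168321354752}{80679151861} \approx -14.481$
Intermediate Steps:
$I = -416$ ($I = 8 - 424 = -416$)
$A{\left(d \right)} = \frac{383}{753}$ ($A{\left(d \right)} = 370 \left(- \frac{1}{753}\right) + 1 = - \frac{370}{753} + 1 = \frac{383}{753}$)
$X = \frac{125903}{344}$ ($X = \frac{1}{-416 + 72} + 366 = \frac{1}{-344} + 366 = - \frac{1}{344} + 366 = \frac{125903}{344} \approx 366.0$)
$\frac{-2118511 - 2391825}{A{\left(-64 \right)} + \left(781 + 70\right) X} = \frac{-2118511 - 2391825}{\frac{383}{753} + \left(781 + 70\right) \frac{125903}{344}} = - \frac{4510336}{\frac{383}{753} + 851 \cdot \frac{125903}{344}} = - \frac{4510336}{\frac{383}{753} + \frac{107143453}{344}} = - \frac{4510336}{\frac{80679151861}{259032}} = \left(-4510336\right) \frac{259032}{80679151861} = - \frac{1168321354752}{80679151861}$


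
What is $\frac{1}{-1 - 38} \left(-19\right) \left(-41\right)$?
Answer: $- \frac{779}{39} \approx -19.974$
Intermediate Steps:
$\frac{1}{-1 - 38} \left(-19\right) \left(-41\right) = \frac{1}{-39} \left(-19\right) \left(-41\right) = \left(- \frac{1}{39}\right) \left(-19\right) \left(-41\right) = \frac{19}{39} \left(-41\right) = - \frac{779}{39}$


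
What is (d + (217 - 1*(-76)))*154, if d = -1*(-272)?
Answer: 87010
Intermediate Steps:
d = 272
(d + (217 - 1*(-76)))*154 = (272 + (217 - 1*(-76)))*154 = (272 + (217 + 76))*154 = (272 + 293)*154 = 565*154 = 87010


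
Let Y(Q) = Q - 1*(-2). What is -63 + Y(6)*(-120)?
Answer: -1023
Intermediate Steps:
Y(Q) = 2 + Q (Y(Q) = Q + 2 = 2 + Q)
-63 + Y(6)*(-120) = -63 + (2 + 6)*(-120) = -63 + 8*(-120) = -63 - 960 = -1023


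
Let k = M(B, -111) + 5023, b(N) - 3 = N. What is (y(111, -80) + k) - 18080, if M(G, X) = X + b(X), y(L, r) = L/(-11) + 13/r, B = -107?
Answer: -11691903/880 ≈ -13286.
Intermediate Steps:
b(N) = 3 + N
y(L, r) = 13/r - L/11 (y(L, r) = L*(-1/11) + 13/r = -L/11 + 13/r = 13/r - L/11)
M(G, X) = 3 + 2*X (M(G, X) = X + (3 + X) = 3 + 2*X)
k = 4804 (k = (3 + 2*(-111)) + 5023 = (3 - 222) + 5023 = -219 + 5023 = 4804)
(y(111, -80) + k) - 18080 = ((13/(-80) - 1/11*111) + 4804) - 18080 = ((13*(-1/80) - 111/11) + 4804) - 18080 = ((-13/80 - 111/11) + 4804) - 18080 = (-9023/880 + 4804) - 18080 = 4218497/880 - 18080 = -11691903/880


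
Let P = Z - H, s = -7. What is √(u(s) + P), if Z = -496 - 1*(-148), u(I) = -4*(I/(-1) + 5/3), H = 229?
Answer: I*√5505/3 ≈ 24.732*I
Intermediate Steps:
u(I) = -20/3 + 4*I (u(I) = -4*(I*(-1) + 5*(⅓)) = -4*(-I + 5/3) = -4*(5/3 - I) = -20/3 + 4*I)
Z = -348 (Z = -496 + 148 = -348)
P = -577 (P = -348 - 1*229 = -348 - 229 = -577)
√(u(s) + P) = √((-20/3 + 4*(-7)) - 577) = √((-20/3 - 28) - 577) = √(-104/3 - 577) = √(-1835/3) = I*√5505/3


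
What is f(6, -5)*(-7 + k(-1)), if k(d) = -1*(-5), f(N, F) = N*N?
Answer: -72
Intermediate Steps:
f(N, F) = N²
k(d) = 5
f(6, -5)*(-7 + k(-1)) = 6²*(-7 + 5) = 36*(-2) = -72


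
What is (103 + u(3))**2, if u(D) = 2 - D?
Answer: 10404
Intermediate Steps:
(103 + u(3))**2 = (103 + (2 - 1*3))**2 = (103 + (2 - 3))**2 = (103 - 1)**2 = 102**2 = 10404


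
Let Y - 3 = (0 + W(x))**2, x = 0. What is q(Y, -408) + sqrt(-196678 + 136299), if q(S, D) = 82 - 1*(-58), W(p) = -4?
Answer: 140 + 11*I*sqrt(499) ≈ 140.0 + 245.72*I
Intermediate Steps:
Y = 19 (Y = 3 + (0 - 4)**2 = 3 + (-4)**2 = 3 + 16 = 19)
q(S, D) = 140 (q(S, D) = 82 + 58 = 140)
q(Y, -408) + sqrt(-196678 + 136299) = 140 + sqrt(-196678 + 136299) = 140 + sqrt(-60379) = 140 + 11*I*sqrt(499)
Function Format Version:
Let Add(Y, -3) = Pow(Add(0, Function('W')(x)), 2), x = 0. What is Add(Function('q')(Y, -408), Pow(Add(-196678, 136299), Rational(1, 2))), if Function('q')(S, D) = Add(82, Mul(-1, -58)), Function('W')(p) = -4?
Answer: Add(140, Mul(11, I, Pow(499, Rational(1, 2)))) ≈ Add(140.00, Mul(245.72, I))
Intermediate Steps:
Y = 19 (Y = Add(3, Pow(Add(0, -4), 2)) = Add(3, Pow(-4, 2)) = Add(3, 16) = 19)
Function('q')(S, D) = 140 (Function('q')(S, D) = Add(82, 58) = 140)
Add(Function('q')(Y, -408), Pow(Add(-196678, 136299), Rational(1, 2))) = Add(140, Pow(Add(-196678, 136299), Rational(1, 2))) = Add(140, Pow(-60379, Rational(1, 2))) = Add(140, Mul(11, I, Pow(499, Rational(1, 2))))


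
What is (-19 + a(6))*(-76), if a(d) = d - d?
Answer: 1444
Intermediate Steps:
a(d) = 0
(-19 + a(6))*(-76) = (-19 + 0)*(-76) = -19*(-76) = 1444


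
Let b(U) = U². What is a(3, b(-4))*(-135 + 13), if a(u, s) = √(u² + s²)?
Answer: -122*√265 ≈ -1986.0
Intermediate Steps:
a(u, s) = √(s² + u²)
a(3, b(-4))*(-135 + 13) = √(((-4)²)² + 3²)*(-135 + 13) = √(16² + 9)*(-122) = √(256 + 9)*(-122) = √265*(-122) = -122*√265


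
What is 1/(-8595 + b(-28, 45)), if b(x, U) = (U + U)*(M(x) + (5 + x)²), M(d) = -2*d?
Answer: 1/44055 ≈ 2.2699e-5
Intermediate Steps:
b(x, U) = 2*U*((5 + x)² - 2*x) (b(x, U) = (U + U)*(-2*x + (5 + x)²) = (2*U)*((5 + x)² - 2*x) = 2*U*((5 + x)² - 2*x))
1/(-8595 + b(-28, 45)) = 1/(-8595 + 2*45*(25 + (-28)² + 8*(-28))) = 1/(-8595 + 2*45*(25 + 784 - 224)) = 1/(-8595 + 2*45*585) = 1/(-8595 + 52650) = 1/44055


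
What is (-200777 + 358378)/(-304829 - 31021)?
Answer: -157601/335850 ≈ -0.46926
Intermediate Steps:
(-200777 + 358378)/(-304829 - 31021) = 157601/(-335850) = 157601*(-1/335850) = -157601/335850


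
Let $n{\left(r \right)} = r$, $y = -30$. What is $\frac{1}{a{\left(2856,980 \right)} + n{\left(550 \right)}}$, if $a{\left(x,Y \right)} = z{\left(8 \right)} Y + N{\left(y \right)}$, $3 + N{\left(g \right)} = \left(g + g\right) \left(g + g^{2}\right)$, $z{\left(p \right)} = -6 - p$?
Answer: $- \frac{1}{65373} \approx -1.5297 \cdot 10^{-5}$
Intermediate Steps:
$N{\left(g \right)} = -3 + 2 g \left(g + g^{2}\right)$ ($N{\left(g \right)} = -3 + \left(g + g\right) \left(g + g^{2}\right) = -3 + 2 g \left(g + g^{2}\right)$)
$a{\left(x,Y \right)} = -52203 - 14 Y$ ($a{\left(x,Y \right)} = \left(-6 - 8\right) Y + \left(-3 + 2 \left(-30\right)^{2} + 2 \left(-30\right)^{3}\right) = \left(-6 - 8\right) Y + \left(-3 + 2 \cdot 900 + 2 \left(-27000\right)\right) = - 14 Y - 52203 = -52203 - 14 Y$)
$\frac{1}{a{\left(2856,980 \right)} + n{\left(550 \right)}} = \frac{1}{\left(-52203 - 13720\right) + 550} = \frac{1}{-65923 + 550} = \frac{1}{-65373} = - \frac{1}{65373}$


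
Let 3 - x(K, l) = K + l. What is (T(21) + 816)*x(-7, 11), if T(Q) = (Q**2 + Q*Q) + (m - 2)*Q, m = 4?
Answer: -1740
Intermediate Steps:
x(K, l) = 3 - K - l (x(K, l) = 3 - (K + l) = 3 + (-K - l) = 3 - K - l)
T(Q) = 2*Q + 2*Q**2 (T(Q) = (Q**2 + Q*Q) + (4 - 2)*Q = (Q**2 + Q**2) + 2*Q = 2*Q**2 + 2*Q = 2*Q + 2*Q**2)
(T(21) + 816)*x(-7, 11) = (2*21*(1 + 21) + 816)*(3 - 1*(-7) - 1*11) = (2*21*22 + 816)*(3 + 7 - 11) = (924 + 816)*(-1) = 1740*(-1) = -1740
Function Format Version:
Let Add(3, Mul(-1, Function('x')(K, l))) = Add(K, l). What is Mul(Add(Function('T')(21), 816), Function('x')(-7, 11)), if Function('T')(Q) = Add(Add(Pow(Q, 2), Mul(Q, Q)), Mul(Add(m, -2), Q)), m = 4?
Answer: -1740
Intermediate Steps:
Function('x')(K, l) = Add(3, Mul(-1, K), Mul(-1, l)) (Function('x')(K, l) = Add(3, Mul(-1, Add(K, l))) = Add(3, Add(Mul(-1, K), Mul(-1, l))) = Add(3, Mul(-1, K), Mul(-1, l)))
Function('T')(Q) = Add(Mul(2, Q), Mul(2, Pow(Q, 2))) (Function('T')(Q) = Add(Add(Pow(Q, 2), Mul(Q, Q)), Mul(Add(4, -2), Q)) = Add(Add(Pow(Q, 2), Pow(Q, 2)), Mul(2, Q)) = Add(Mul(2, Pow(Q, 2)), Mul(2, Q)) = Add(Mul(2, Q), Mul(2, Pow(Q, 2))))
Mul(Add(Function('T')(21), 816), Function('x')(-7, 11)) = Mul(Add(Mul(2, 21, Add(1, 21)), 816), Add(3, Mul(-1, -7), Mul(-1, 11))) = Mul(Add(Mul(2, 21, 22), 816), Add(3, 7, -11)) = Mul(Add(924, 816), -1) = Mul(1740, -1) = -1740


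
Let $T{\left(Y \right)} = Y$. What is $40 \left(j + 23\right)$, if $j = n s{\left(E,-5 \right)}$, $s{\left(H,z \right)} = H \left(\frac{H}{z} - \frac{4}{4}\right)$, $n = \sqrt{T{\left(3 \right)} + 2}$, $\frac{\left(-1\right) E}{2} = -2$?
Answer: $920 - 288 \sqrt{5} \approx 276.01$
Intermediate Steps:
$E = 4$ ($E = \left(-2\right) \left(-2\right) = 4$)
$n = \sqrt{5}$ ($n = \sqrt{3 + 2} = \sqrt{5} \approx 2.2361$)
$s{\left(H,z \right)} = H \left(-1 + \frac{H}{z}\right)$ ($s{\left(H,z \right)} = H \left(\frac{H}{z} - 1\right) = H \left(-1 + \frac{H}{z}\right)$)
$j = - \frac{36 \sqrt{5}}{5}$ ($j = \sqrt{5} \frac{4 \left(4 - -5\right)}{-5} = \sqrt{5} \cdot 4 \left(- \frac{1}{5}\right) \left(4 + 5\right) = \sqrt{5} \cdot 4 \left(- \frac{1}{5}\right) 9 = \sqrt{5} \left(- \frac{36}{5}\right) = - \frac{36 \sqrt{5}}{5} \approx -16.1$)
$40 \left(j + 23\right) = 40 \left(- \frac{36 \sqrt{5}}{5} + 23\right) = 40 \left(23 - \frac{36 \sqrt{5}}{5}\right) = 920 - 288 \sqrt{5}$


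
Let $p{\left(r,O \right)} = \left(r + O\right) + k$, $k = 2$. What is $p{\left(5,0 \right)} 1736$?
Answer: $12152$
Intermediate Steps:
$p{\left(r,O \right)} = 2 + O + r$ ($p{\left(r,O \right)} = \left(r + O\right) + 2 = \left(O + r\right) + 2 = 2 + O + r$)
$p{\left(5,0 \right)} 1736 = \left(2 + 0 + 5\right) 1736 = 7 \cdot 1736 = 12152$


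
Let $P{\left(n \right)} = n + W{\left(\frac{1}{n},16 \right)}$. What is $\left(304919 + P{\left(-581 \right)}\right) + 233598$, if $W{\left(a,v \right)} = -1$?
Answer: $537935$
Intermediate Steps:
$P{\left(n \right)} = -1 + n$ ($P{\left(n \right)} = n - 1 = -1 + n$)
$\left(304919 + P{\left(-581 \right)}\right) + 233598 = \left(304919 - 582\right) + 233598 = 304337 + 233598 = 537935$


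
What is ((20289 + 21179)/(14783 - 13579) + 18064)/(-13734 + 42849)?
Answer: 259411/417315 ≈ 0.62162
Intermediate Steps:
((20289 + 21179)/(14783 - 13579) + 18064)/(-13734 + 42849) = (41468/1204 + 18064)/29115 = (41468*(1/1204) + 18064)*(1/29115) = (1481/43 + 18064)*(1/29115) = (778233/43)*(1/29115) = 259411/417315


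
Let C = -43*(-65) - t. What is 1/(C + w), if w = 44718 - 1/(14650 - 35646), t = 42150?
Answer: 20996/112601549 ≈ 0.00018646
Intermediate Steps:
w = 938899129/20996 (w = 44718 - 1/(-20996) = 44718 - 1*(-1/20996) = 44718 + 1/20996 = 938899129/20996 ≈ 44718.)
C = -39355 (C = -43*(-65) - 1*42150 = 2795 - 42150 = -39355)
1/(C + w) = 1/(-39355 + 938899129/20996) = 1/(112601549/20996) = 20996/112601549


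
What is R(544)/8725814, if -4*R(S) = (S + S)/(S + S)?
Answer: -1/34903256 ≈ -2.8651e-8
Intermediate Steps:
R(S) = -¼ (R(S) = -(S + S)/(4*(S + S)) = -2*S/(4*(2*S)) = -2*S*1/(2*S)/4 = -¼*1 = -¼)
R(544)/8725814 = -¼/8725814 = -¼*1/8725814 = -1/34903256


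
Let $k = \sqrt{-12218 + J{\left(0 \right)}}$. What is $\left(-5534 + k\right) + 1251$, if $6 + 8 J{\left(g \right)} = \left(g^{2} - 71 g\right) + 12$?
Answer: $-4283 + \frac{i \sqrt{48869}}{2} \approx -4283.0 + 110.53 i$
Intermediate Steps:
$J{\left(g \right)} = \frac{3}{4} - \frac{71 g}{8} + \frac{g^{2}}{8}$ ($J{\left(g \right)} = - \frac{3}{4} + \frac{\left(g^{2} - 71 g\right) + 12}{8} = - \frac{3}{4} + \frac{12 + g^{2} - 71 g}{8} = - \frac{3}{4} + \left(\frac{3}{2} - \frac{71 g}{8} + \frac{g^{2}}{8}\right) = \frac{3}{4} - \frac{71 g}{8} + \frac{g^{2}}{8}$)
$k = \frac{i \sqrt{48869}}{2}$ ($k = \sqrt{-12218 + \left(\frac{3}{4} - 0 + \frac{0^{2}}{8}\right)} = \sqrt{-12218 + \left(\frac{3}{4} + 0 + \frac{1}{8} \cdot 0\right)} = \sqrt{-12218 + \left(\frac{3}{4} + 0 + 0\right)} = \sqrt{-12218 + \frac{3}{4}} = \sqrt{- \frac{48869}{4}} = \frac{i \sqrt{48869}}{2} \approx 110.53 i$)
$\left(-5534 + k\right) + 1251 = \left(-5534 + \frac{i \sqrt{48869}}{2}\right) + 1251 = -4283 + \frac{i \sqrt{48869}}{2}$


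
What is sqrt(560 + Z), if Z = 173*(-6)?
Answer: I*sqrt(478) ≈ 21.863*I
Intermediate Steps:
Z = -1038
sqrt(560 + Z) = sqrt(560 - 1038) = sqrt(-478) = I*sqrt(478)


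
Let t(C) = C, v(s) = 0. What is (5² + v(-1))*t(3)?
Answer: 75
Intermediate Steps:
(5² + v(-1))*t(3) = (5² + 0)*3 = (25 + 0)*3 = 25*3 = 75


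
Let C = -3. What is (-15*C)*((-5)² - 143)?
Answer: -5310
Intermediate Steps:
(-15*C)*((-5)² - 143) = (-15*(-3))*((-5)² - 143) = 45*(25 - 143) = 45*(-118) = -5310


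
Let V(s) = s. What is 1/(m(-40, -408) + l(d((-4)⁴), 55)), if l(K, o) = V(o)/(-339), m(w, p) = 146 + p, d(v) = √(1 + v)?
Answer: -339/88873 ≈ -0.0038144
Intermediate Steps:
l(K, o) = -o/339 (l(K, o) = o/(-339) = o*(-1/339) = -o/339)
1/(m(-40, -408) + l(d((-4)⁴), 55)) = 1/((146 - 408) - 1/339*55) = 1/(-262 - 55/339) = 1/(-88873/339) = -339/88873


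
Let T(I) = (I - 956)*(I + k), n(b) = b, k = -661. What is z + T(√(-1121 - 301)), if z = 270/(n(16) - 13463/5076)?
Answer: 42719230502/67753 - 4851*I*√158 ≈ 6.3051e+5 - 60976.0*I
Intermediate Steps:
T(I) = (-956 + I)*(-661 + I) (T(I) = (I - 956)*(I - 661) = (-956 + I)*(-661 + I))
z = 1370520/67753 (z = 270/(16 - 13463/5076) = 270/(67753/5076) = 270*(5076/67753) = 1370520/67753 ≈ 20.228)
z + T(√(-1121 - 301)) = 1370520/67753 + (631916 + (√(-1121 - 301))² - 1617*√(-1121 - 301)) = 1370520/67753 + (631916 + (√(-1422))² - 4851*I*√158) = 1370520/67753 + (631916 + (3*I*√158)² - 4851*I*√158) = 1370520/67753 + (631916 - 1422 - 4851*I*√158) = 1370520/67753 + (630494 - 4851*I*√158) = 42719230502/67753 - 4851*I*√158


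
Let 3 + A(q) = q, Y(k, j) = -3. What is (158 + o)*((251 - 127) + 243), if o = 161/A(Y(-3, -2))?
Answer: 288829/6 ≈ 48138.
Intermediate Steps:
A(q) = -3 + q
o = -161/6 (o = 161/(-3 - 3) = 161/(-6) = 161*(-⅙) = -161/6 ≈ -26.833)
(158 + o)*((251 - 127) + 243) = (158 - 161/6)*((251 - 127) + 243) = 787*(124 + 243)/6 = (787/6)*367 = 288829/6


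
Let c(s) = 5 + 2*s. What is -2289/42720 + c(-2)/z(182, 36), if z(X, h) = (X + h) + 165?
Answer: -277989/5453920 ≈ -0.050970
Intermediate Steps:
z(X, h) = 165 + X + h
-2289/42720 + c(-2)/z(182, 36) = -2289/42720 + (5 + 2*(-2))/(165 + 182 + 36) = -2289*1/42720 + (5 - 4)/383 = -763/14240 + 1*(1/383) = -763/14240 + 1/383 = -277989/5453920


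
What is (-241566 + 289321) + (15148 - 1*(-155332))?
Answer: 218235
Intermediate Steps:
(-241566 + 289321) + (15148 - 1*(-155332)) = 47755 + (15148 + 155332) = 47755 + 170480 = 218235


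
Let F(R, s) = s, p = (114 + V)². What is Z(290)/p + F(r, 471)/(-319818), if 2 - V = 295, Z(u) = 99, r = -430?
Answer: 5523557/3415762846 ≈ 0.0016171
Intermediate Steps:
V = -293 (V = 2 - 1*295 = 2 - 295 = -293)
p = 32041 (p = (114 - 293)² = (-179)² = 32041)
Z(290)/p + F(r, 471)/(-319818) = 99/32041 + 471/(-319818) = 99*(1/32041) + 471*(-1/319818) = 99/32041 - 157/106606 = 5523557/3415762846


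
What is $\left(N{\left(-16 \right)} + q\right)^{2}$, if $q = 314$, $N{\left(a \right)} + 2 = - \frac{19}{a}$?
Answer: $\frac{25110121}{256} \approx 98086.0$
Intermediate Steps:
$N{\left(a \right)} = -2 - \frac{19}{a}$
$\left(N{\left(-16 \right)} + q\right)^{2} = \left(\left(-2 - \frac{19}{-16}\right) + 314\right)^{2} = \left(\left(-2 - - \frac{19}{16}\right) + 314\right)^{2} = \left(\left(-2 + \frac{19}{16}\right) + 314\right)^{2} = \left(- \frac{13}{16} + 314\right)^{2} = \left(\frac{5011}{16}\right)^{2} = \frac{25110121}{256}$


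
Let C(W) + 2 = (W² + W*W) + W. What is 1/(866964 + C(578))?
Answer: 1/1535708 ≈ 6.5117e-7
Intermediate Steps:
C(W) = -2 + W + 2*W² (C(W) = -2 + ((W² + W*W) + W) = -2 + ((W² + W²) + W) = -2 + (2*W² + W) = -2 + (W + 2*W²) = -2 + W + 2*W²)
1/(866964 + C(578)) = 1/(866964 + (-2 + 578 + 2*578²)) = 1/(866964 + (-2 + 578 + 2*334084)) = 1/(866964 + (-2 + 578 + 668168)) = 1/(866964 + 668744) = 1/1535708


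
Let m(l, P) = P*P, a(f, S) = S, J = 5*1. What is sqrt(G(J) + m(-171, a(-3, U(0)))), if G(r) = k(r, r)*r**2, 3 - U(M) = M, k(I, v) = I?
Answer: sqrt(134) ≈ 11.576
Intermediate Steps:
J = 5
U(M) = 3 - M
m(l, P) = P**2
G(r) = r**3 (G(r) = r*r**2 = r**3)
sqrt(G(J) + m(-171, a(-3, U(0)))) = sqrt(5**3 + (3 - 1*0)**2) = sqrt(125 + (3 + 0)**2) = sqrt(125 + 3**2) = sqrt(125 + 9) = sqrt(134)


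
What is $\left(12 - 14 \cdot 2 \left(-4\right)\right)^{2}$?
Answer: $15376$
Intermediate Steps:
$\left(12 - 14 \cdot 2 \left(-4\right)\right)^{2} = \left(12 - -112\right)^{2} = \left(12 + 112\right)^{2} = 124^{2} = 15376$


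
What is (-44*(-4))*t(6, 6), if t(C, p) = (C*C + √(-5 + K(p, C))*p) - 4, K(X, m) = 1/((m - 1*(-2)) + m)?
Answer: 5632 + 528*I*√966/7 ≈ 5632.0 + 2344.4*I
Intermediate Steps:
K(X, m) = 1/(2 + 2*m) (K(X, m) = 1/((m + 2) + m) = 1/((2 + m) + m) = 1/(2 + 2*m))
t(C, p) = -4 + C² + p*√(-5 + 1/(2*(1 + C))) (t(C, p) = (C*C + √(-5 + 1/(2*(1 + C)))*p) - 4 = (C² + p*√(-5 + 1/(2*(1 + C)))) - 4 = -4 + C² + p*√(-5 + 1/(2*(1 + C))))
(-44*(-4))*t(6, 6) = (-44*(-4))*(-4 + 6² + (½)*6*√2*√((-9 - 10*6)/(1 + 6))) = 176*(-4 + 36 + (½)*6*√2*√((-9 - 60)/7)) = 176*(-4 + 36 + (½)*6*√2*√((⅐)*(-69))) = 176*(-4 + 36 + (½)*6*√2*√(-69/7)) = 176*(-4 + 36 + (½)*6*√2*(I*√483/7)) = 176*(-4 + 36 + 3*I*√966/7) = 176*(32 + 3*I*√966/7) = 5632 + 528*I*√966/7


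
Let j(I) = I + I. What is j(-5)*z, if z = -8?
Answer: 80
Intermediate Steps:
j(I) = 2*I
j(-5)*z = (2*(-5))*(-8) = -10*(-8) = 80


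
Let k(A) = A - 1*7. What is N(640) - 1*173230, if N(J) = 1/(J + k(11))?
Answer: -111560119/644 ≈ -1.7323e+5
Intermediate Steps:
k(A) = -7 + A (k(A) = A - 7 = -7 + A)
N(J) = 1/(4 + J) (N(J) = 1/(J + (-7 + 11)) = 1/(J + 4) = 1/(4 + J))
N(640) - 1*173230 = 1/(4 + 640) - 1*173230 = 1/644 - 173230 = -111560119/644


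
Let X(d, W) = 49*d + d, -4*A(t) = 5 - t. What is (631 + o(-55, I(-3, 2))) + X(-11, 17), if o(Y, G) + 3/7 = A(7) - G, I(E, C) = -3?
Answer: 1177/14 ≈ 84.071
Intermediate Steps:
A(t) = -5/4 + t/4 (A(t) = -(5 - t)/4 = -5/4 + t/4)
X(d, W) = 50*d
o(Y, G) = 1/14 - G (o(Y, G) = -3/7 + ((-5/4 + (¼)*7) - G) = -3/7 + ((-5/4 + 7/4) - G) = -3/7 + (½ - G) = 1/14 - G)
(631 + o(-55, I(-3, 2))) + X(-11, 17) = (631 + (1/14 - 1*(-3))) + 50*(-11) = (631 + (1/14 + 3)) - 550 = (631 + 43/14) - 550 = 8877/14 - 550 = 1177/14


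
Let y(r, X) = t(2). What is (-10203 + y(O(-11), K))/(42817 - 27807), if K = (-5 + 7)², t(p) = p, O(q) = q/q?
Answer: -10201/15010 ≈ -0.67961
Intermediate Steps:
O(q) = 1
K = 4 (K = 2² = 4)
y(r, X) = 2
(-10203 + y(O(-11), K))/(42817 - 27807) = (-10203 + 2)/(42817 - 27807) = -10201/15010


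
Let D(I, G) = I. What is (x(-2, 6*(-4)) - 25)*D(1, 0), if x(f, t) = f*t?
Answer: 23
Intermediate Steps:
(x(-2, 6*(-4)) - 25)*D(1, 0) = (-12*(-4) - 25)*1 = (-2*(-24) - 25)*1 = (48 - 25)*1 = 23*1 = 23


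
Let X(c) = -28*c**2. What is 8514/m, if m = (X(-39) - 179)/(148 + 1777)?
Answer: -16389450/42767 ≈ -383.23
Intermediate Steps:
m = -42767/1925 (m = (-28*(-39)**2 - 179)/(148 + 1777) = (-28*1521 - 179)/1925 = (-42588 - 179)*(1/1925) = -42767*1/1925 = -42767/1925 ≈ -22.217)
8514/m = 8514/(-42767/1925) = 8514*(-1925/42767) = -16389450/42767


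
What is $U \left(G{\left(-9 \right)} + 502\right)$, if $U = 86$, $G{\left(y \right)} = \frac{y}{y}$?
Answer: $43258$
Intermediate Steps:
$G{\left(y \right)} = 1$
$U \left(G{\left(-9 \right)} + 502\right) = 86 \left(1 + 502\right) = 86 \cdot 503 = 43258$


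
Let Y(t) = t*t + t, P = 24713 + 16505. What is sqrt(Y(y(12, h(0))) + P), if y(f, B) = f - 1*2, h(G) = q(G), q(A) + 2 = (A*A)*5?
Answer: 12*sqrt(287) ≈ 203.29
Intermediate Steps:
q(A) = -2 + 5*A**2 (q(A) = -2 + (A*A)*5 = -2 + A**2*5 = -2 + 5*A**2)
h(G) = -2 + 5*G**2
y(f, B) = -2 + f (y(f, B) = f - 2 = -2 + f)
P = 41218
Y(t) = t + t**2 (Y(t) = t**2 + t = t + t**2)
sqrt(Y(y(12, h(0))) + P) = sqrt((-2 + 12)*(1 + (-2 + 12)) + 41218) = sqrt(10*(1 + 10) + 41218) = sqrt(10*11 + 41218) = sqrt(110 + 41218) = sqrt(41328) = 12*sqrt(287)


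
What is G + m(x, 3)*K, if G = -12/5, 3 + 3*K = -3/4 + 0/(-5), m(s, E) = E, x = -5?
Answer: -123/20 ≈ -6.1500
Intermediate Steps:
K = -5/4 (K = -1 + (-3/4 + 0/(-5))/3 = -1 + (-3*1/4 + 0*(-1/5))/3 = -1 + (-3/4 + 0)/3 = -1 + (1/3)*(-3/4) = -1 - 1/4 = -5/4 ≈ -1.2500)
G = -12/5 (G = -12*1/5 = -12/5 ≈ -2.4000)
G + m(x, 3)*K = -12/5 + 3*(-5/4) = -12/5 - 15/4 = -123/20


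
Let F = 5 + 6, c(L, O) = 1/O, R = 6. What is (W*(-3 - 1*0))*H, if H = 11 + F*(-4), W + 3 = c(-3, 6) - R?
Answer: -1749/2 ≈ -874.50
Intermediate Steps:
F = 11
W = -53/6 (W = -3 + (1/6 - 1*6) = -3 + (1/6 - 6) = -3 - 35/6 = -53/6 ≈ -8.8333)
H = -33 (H = 11 + 11*(-4) = 11 - 44 = -33)
(W*(-3 - 1*0))*H = -53*(-3 - 1*0)/6*(-33) = -53*(-3 + 0)/6*(-33) = -53/6*(-3)*(-33) = (53/2)*(-33) = -1749/2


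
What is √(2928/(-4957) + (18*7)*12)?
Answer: 2*√9284530398/4957 ≈ 38.877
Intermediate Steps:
√(2928/(-4957) + (18*7)*12) = √(2928*(-1/4957) + 126*12) = √(-2928/4957 + 1512) = √(7492056/4957) = 2*√9284530398/4957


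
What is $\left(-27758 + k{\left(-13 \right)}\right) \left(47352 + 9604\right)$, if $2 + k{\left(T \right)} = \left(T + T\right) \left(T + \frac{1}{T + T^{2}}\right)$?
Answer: $- \frac{4685570774}{3} \approx -1.5619 \cdot 10^{9}$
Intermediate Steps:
$k{\left(T \right)} = -2 + 2 T \left(T + \frac{1}{T + T^{2}}\right)$ ($k{\left(T \right)} = -2 + \left(T + T\right) \left(T + \frac{1}{T + T^{2}}\right) = -2 + 2 T \left(T + \frac{1}{T + T^{2}}\right)$)
$\left(-27758 + k{\left(-13 \right)}\right) \left(47352 + 9604\right) = \left(-27758 + 2 \left(-13\right) \frac{1}{1 - 13} \left(-1 - 13 + \left(-13\right)^{2}\right)\right) \left(47352 + 9604\right) = \left(-27758 + 2 \left(-13\right) \frac{1}{-12} \left(-1 - 13 + 169\right)\right) 56956 = \left(-27758 + 2 \left(-13\right) \left(- \frac{1}{12}\right) 155\right) 56956 = \left(-27758 + \frac{2015}{6}\right) 56956 = \left(- \frac{164533}{6}\right) 56956 = - \frac{4685570774}{3}$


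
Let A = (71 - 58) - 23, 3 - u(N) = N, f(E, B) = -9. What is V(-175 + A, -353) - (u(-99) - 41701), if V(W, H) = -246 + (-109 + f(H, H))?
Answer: 41235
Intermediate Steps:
u(N) = 3 - N
A = -10 (A = 13 - 23 = -10)
V(W, H) = -364 (V(W, H) = -246 + (-109 - 9) = -246 - 118 = -364)
V(-175 + A, -353) - (u(-99) - 41701) = -364 - ((3 - 1*(-99)) - 41701) = -364 - ((3 + 99) - 41701) = -364 - (102 - 41701) = -364 - 1*(-41599) = -364 + 41599 = 41235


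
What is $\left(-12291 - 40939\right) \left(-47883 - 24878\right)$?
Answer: $3873068030$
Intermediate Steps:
$\left(-12291 - 40939\right) \left(-47883 - 24878\right) = \left(-53230\right) \left(-72761\right) = 3873068030$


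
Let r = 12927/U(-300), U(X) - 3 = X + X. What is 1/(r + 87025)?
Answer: 199/17313666 ≈ 1.1494e-5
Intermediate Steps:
U(X) = 3 + 2*X (U(X) = 3 + (X + X) = 3 + 2*X)
r = -4309/199 (r = 12927/(3 + 2*(-300)) = 12927/(3 - 600) = 12927/(-597) = 12927*(-1/597) = -4309/199 ≈ -21.653)
1/(r + 87025) = 1/(-4309/199 + 87025) = 1/(17313666/199) = 199/17313666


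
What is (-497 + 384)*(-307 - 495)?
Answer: 90626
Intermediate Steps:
(-497 + 384)*(-307 - 495) = -113*(-802) = 90626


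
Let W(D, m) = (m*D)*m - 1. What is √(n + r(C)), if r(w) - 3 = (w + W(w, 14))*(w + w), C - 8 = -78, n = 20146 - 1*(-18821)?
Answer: √1969710 ≈ 1403.5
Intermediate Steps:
W(D, m) = -1 + D*m² (W(D, m) = (D*m)*m - 1 = D*m² - 1 = -1 + D*m²)
n = 38967 (n = 20146 + 18821 = 38967)
C = -70 (C = 8 - 78 = -70)
r(w) = 3 + 2*w*(-1 + 197*w) (r(w) = 3 + (w + (-1 + w*14²))*(w + w) = 3 + (w + (-1 + w*196))*(2*w) = 3 + (w + (-1 + 196*w))*(2*w) = 3 + (-1 + 197*w)*(2*w) = 3 + 2*w*(-1 + 197*w))
√(n + r(C)) = √(38967 + (3 - 2*(-70) + 394*(-70)²)) = √(38967 + (3 + 140 + 394*4900)) = √(38967 + (3 + 140 + 1930600)) = √(38967 + 1930743) = √1969710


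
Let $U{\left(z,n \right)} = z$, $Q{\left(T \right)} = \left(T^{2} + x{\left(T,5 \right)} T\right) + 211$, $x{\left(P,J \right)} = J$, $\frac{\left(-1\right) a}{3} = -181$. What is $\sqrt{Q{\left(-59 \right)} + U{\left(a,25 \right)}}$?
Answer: $2 \sqrt{985} \approx 62.769$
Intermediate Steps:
$a = 543$ ($a = \left(-3\right) \left(-181\right) = 543$)
$Q{\left(T \right)} = 211 + T^{2} + 5 T$ ($Q{\left(T \right)} = \left(T^{2} + 5 T\right) + 211 = 211 + T^{2} + 5 T$)
$\sqrt{Q{\left(-59 \right)} + U{\left(a,25 \right)}} = \sqrt{\left(211 + \left(-59\right)^{2} + 5 \left(-59\right)\right) + 543} = \sqrt{\left(211 + 3481 - 295\right) + 543} = \sqrt{3397 + 543} = \sqrt{3940} = 2 \sqrt{985}$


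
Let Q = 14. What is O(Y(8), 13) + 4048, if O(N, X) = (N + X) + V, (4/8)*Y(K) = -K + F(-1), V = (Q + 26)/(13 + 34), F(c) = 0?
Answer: 190155/47 ≈ 4045.9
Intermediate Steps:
V = 40/47 (V = (14 + 26)/(13 + 34) = 40/47 ≈ 0.85106)
Y(K) = -2*K (Y(K) = 2*(-K + 0) = 2*(-K) = -2*K)
O(N, X) = 40/47 + N + X (O(N, X) = (N + X) + 40/47 = 40/47 + N + X)
O(Y(8), 13) + 4048 = (40/47 - 2*8 + 13) + 4048 = (40/47 - 16 + 13) + 4048 = -101/47 + 4048 = 190155/47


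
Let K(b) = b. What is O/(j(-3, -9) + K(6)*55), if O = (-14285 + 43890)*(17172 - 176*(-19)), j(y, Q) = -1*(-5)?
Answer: 121475236/67 ≈ 1.8131e+6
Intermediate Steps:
j(y, Q) = 5
O = 607376180 (O = 29605*(17172 + 3344) = 29605*20516 = 607376180)
O/(j(-3, -9) + K(6)*55) = 607376180/(5 + 6*55) = 607376180/(5 + 330) = 607376180/335 = 607376180*(1/335) = 121475236/67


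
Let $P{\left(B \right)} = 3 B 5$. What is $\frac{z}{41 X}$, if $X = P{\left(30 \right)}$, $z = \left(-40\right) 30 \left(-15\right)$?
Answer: $\frac{40}{41} \approx 0.97561$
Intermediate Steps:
$z = 18000$ ($z = \left(-1200\right) \left(-15\right) = 18000$)
$P{\left(B \right)} = 15 B$
$X = 450$ ($X = 15 \cdot 30 = 450$)
$\frac{z}{41 X} = \frac{18000}{41 \cdot 450} = \frac{18000}{18450} = 18000 \cdot \frac{1}{18450} = \frac{40}{41}$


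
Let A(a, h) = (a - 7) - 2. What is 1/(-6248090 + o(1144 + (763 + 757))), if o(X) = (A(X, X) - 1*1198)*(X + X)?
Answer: 1/1514806 ≈ 6.6015e-7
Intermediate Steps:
A(a, h) = -9 + a (A(a, h) = (-7 + a) - 2 = -9 + a)
o(X) = 2*X*(-1207 + X) (o(X) = ((-9 + X) - 1*1198)*(X + X) = ((-9 + X) - 1198)*(2*X) = (-1207 + X)*(2*X) = 2*X*(-1207 + X))
1/(-6248090 + o(1144 + (763 + 757))) = 1/(-6248090 + 2*(1144 + (763 + 757))*(-1207 + (1144 + (763 + 757)))) = 1/(-6248090 + 2*(1144 + 1520)*(-1207 + (1144 + 1520))) = 1/(-6248090 + 2*2664*(-1207 + 2664)) = 1/(-6248090 + 2*2664*1457) = 1/(-6248090 + 7762896) = 1/1514806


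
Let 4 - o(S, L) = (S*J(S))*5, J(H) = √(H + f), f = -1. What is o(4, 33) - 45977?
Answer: -45973 - 20*√3 ≈ -46008.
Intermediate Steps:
J(H) = √(-1 + H) (J(H) = √(H - 1) = √(-1 + H))
o(S, L) = 4 - 5*S*√(-1 + S) (o(S, L) = 4 - S*√(-1 + S)*5 = 4 - 5*S*√(-1 + S))
o(4, 33) - 45977 = (4 - 5*4*√(-1 + 4)) - 45977 = (4 - 5*4*√3) - 45977 = (4 - 20*√3) - 45977 = -45973 - 20*√3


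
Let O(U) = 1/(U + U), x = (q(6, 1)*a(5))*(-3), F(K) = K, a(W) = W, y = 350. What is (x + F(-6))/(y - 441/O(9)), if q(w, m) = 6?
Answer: 24/1897 ≈ 0.012652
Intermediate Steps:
x = -90 (x = (6*5)*(-3) = 30*(-3) = -90)
O(U) = 1/(2*U)
(x + F(-6))/(y - 441/O(9)) = (-90 - 6)/(350 - 441/((½)/9)) = -96/(350 - 441/((½)*(⅑))) = -96/(350 - 441/1/18) = -96/(350 - 441*18) = -96/(350 - 7938) = -96/(-7588) = -96*(-1/7588) = 24/1897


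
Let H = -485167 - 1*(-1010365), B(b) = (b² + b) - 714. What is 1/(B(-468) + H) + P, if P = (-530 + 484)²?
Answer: 1572272641/743040 ≈ 2116.0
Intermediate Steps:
B(b) = -714 + b + b² (B(b) = (b + b²) - 714 = -714 + b + b²)
H = 525198 (H = -485167 + 1010365 = 525198)
P = 2116 (P = (-46)² = 2116)
1/(B(-468) + H) + P = 1/((-714 - 468 + (-468)²) + 525198) + 2116 = 1/((-714 - 468 + 219024) + 525198) + 2116 = 1/(217842 + 525198) + 2116 = 1/743040 + 2116 = 1572272641/743040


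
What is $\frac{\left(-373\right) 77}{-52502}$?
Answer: $\frac{28721}{52502} \approx 0.54705$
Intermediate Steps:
$\frac{\left(-373\right) 77}{-52502} = \left(-28721\right) \left(- \frac{1}{52502}\right) = \frac{28721}{52502}$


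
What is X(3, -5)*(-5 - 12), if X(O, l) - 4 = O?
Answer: -119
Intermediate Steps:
X(O, l) = 4 + O
X(3, -5)*(-5 - 12) = (4 + 3)*(-5 - 12) = 7*(-17) = -119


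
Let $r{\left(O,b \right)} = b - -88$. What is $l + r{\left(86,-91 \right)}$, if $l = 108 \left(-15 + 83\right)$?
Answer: $7341$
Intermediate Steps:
$r{\left(O,b \right)} = 88 + b$ ($r{\left(O,b \right)} = b + 88 = 88 + b$)
$l = 7344$ ($l = 108 \cdot 68 = 7344$)
$l + r{\left(86,-91 \right)} = 7344 + \left(88 - 91\right) = 7344 - 3 = 7341$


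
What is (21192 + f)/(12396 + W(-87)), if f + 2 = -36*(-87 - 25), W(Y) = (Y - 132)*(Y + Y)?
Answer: 12611/25251 ≈ 0.49943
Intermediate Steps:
W(Y) = 2*Y*(-132 + Y) (W(Y) = (-132 + Y)*(2*Y) = 2*Y*(-132 + Y))
f = 4030 (f = -2 - 36*(-87 - 25) = -2 - 36*(-112) = -2 + 4032 = 4030)
(21192 + f)/(12396 + W(-87)) = (21192 + 4030)/(12396 + 2*(-87)*(-132 - 87)) = 25222/(12396 + 2*(-87)*(-219)) = 25222/(12396 + 38106) = 25222/50502 = 25222*(1/50502) = 12611/25251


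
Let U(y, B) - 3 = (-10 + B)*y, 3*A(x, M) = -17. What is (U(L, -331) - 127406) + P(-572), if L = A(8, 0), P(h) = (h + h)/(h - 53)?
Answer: -235254068/1875 ≈ -1.2547e+5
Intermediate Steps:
A(x, M) = -17/3 (A(x, M) = (⅓)*(-17) = -17/3)
P(h) = 2*h/(-53 + h) (P(h) = (2*h)/(-53 + h) = 2*h/(-53 + h))
L = -17/3 ≈ -5.6667
U(y, B) = 3 + y*(-10 + B) (U(y, B) = 3 + (-10 + B)*y = 3 + y*(-10 + B))
(U(L, -331) - 127406) + P(-572) = ((3 - 10*(-17/3) - 331*(-17/3)) - 127406) + 2*(-572)/(-53 - 572) = ((3 + 170/3 + 5627/3) - 127406) + 2*(-572)/(-625) = (5806/3 - 127406) + 2*(-572)*(-1/625) = -376412/3 + 1144/625 = -235254068/1875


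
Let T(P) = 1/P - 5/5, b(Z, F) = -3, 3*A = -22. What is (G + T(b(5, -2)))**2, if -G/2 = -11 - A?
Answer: 36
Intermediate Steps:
A = -22/3 (A = (1/3)*(-22) = -22/3 ≈ -7.3333)
T(P) = -1 + 1/P (T(P) = 1/P - 5*1/5 = 1/P - 1 = -1 + 1/P)
G = 22/3 (G = -2*(-11 - 1*(-22/3)) = -2*(-11 + 22/3) = -2*(-11/3) = 22/3 ≈ 7.3333)
(G + T(b(5, -2)))**2 = (22/3 + (1 - 1*(-3))/(-3))**2 = (22/3 - (1 + 3)/3)**2 = (22/3 - 1/3*4)**2 = (22/3 - 4/3)**2 = 6**2 = 36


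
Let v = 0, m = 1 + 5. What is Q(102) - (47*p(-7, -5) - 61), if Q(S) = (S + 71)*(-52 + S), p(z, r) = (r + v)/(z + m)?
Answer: 8476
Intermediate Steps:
m = 6
p(z, r) = r/(6 + z) (p(z, r) = (r + 0)/(z + 6) = r/(6 + z))
Q(S) = (-52 + S)*(71 + S) (Q(S) = (71 + S)*(-52 + S) = (-52 + S)*(71 + S))
Q(102) - (47*p(-7, -5) - 61) = (-3692 + 102² + 19*102) - (47*(-5/(6 - 7)) - 61) = (-3692 + 10404 + 1938) - (47*(-5/(-1)) - 61) = 8650 - (47*(-5*(-1)) - 61) = 8650 - (47*5 - 61) = 8650 - (235 - 61) = 8650 - 1*174 = 8650 - 174 = 8476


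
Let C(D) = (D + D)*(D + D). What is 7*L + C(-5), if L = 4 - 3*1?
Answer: 107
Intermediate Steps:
L = 1 (L = 4 - 3 = 1)
C(D) = 4*D² (C(D) = (2*D)*(2*D) = 4*D²)
7*L + C(-5) = 7*1 + 4*(-5)² = 7 + 4*25 = 7 + 100 = 107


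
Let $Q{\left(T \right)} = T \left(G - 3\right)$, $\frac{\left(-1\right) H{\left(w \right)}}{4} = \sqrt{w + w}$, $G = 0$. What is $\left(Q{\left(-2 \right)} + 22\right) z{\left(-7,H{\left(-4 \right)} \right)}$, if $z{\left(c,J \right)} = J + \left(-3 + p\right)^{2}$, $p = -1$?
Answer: $448 - 224 i \sqrt{2} \approx 448.0 - 316.78 i$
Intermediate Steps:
$H{\left(w \right)} = - 4 \sqrt{2} \sqrt{w}$ ($H{\left(w \right)} = - 4 \sqrt{w + w} = - 4 \sqrt{2 w} = - 4 \sqrt{2} \sqrt{w}$)
$z{\left(c,J \right)} = 16 + J$ ($z{\left(c,J \right)} = J + \left(-3 - 1\right)^{2} = J + \left(-4\right)^{2} = J + 16 = 16 + J$)
$Q{\left(T \right)} = - 3 T$ ($Q{\left(T \right)} = T \left(0 - 3\right) = T \left(-3\right) = - 3 T$)
$\left(Q{\left(-2 \right)} + 22\right) z{\left(-7,H{\left(-4 \right)} \right)} = \left(\left(-3\right) \left(-2\right) + 22\right) \left(16 - 4 \sqrt{2} \sqrt{-4}\right) = \left(6 + 22\right) \left(16 - 4 \sqrt{2} \cdot 2 i\right) = 28 \left(16 - 8 i \sqrt{2}\right) = 448 - 224 i \sqrt{2}$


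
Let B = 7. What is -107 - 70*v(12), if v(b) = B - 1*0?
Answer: -597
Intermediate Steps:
v(b) = 7 (v(b) = 7 - 1*0 = 7 + 0 = 7)
-107 - 70*v(12) = -107 - 70*7 = -107 - 490 = -597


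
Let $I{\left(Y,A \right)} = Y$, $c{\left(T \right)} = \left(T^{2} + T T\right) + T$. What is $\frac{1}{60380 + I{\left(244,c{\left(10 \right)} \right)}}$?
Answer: $\frac{1}{60624} \approx 1.6495 \cdot 10^{-5}$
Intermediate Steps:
$c{\left(T \right)} = T + 2 T^{2}$ ($c{\left(T \right)} = \left(T^{2} + T^{2}\right) + T = 2 T^{2} + T = T + 2 T^{2}$)
$\frac{1}{60380 + I{\left(244,c{\left(10 \right)} \right)}} = \frac{1}{60380 + 244} = \frac{1}{60624}$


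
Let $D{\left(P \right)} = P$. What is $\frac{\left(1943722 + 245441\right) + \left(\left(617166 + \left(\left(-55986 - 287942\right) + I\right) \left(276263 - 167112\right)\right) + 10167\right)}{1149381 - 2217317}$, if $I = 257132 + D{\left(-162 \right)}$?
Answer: $\frac{4744368081}{533968} \approx 8885.1$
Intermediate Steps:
$I = 256970$ ($I = 257132 - 162 = 256970$)
$\frac{\left(1943722 + 245441\right) + \left(\left(617166 + \left(\left(-55986 - 287942\right) + I\right) \left(276263 - 167112\right)\right) + 10167\right)}{1149381 - 2217317} = \frac{\left(1943722 + 245441\right) + \left(\left(617166 + \left(\left(-55986 - 287942\right) + 256970\right) \left(276263 - 167112\right)\right) + 10167\right)}{1149381 - 2217317} = \frac{2189163 + \left(\left(617166 + \left(\left(-55986 - 287942\right) + 256970\right) 109151\right) + 10167\right)}{1149381 - 2217317} = \frac{2189163 + \left(\left(617166 + \left(-343928 + 256970\right) 109151\right) + 10167\right)}{1149381 - 2217317} = \frac{2189163 + \left(\left(617166 - 9491552658\right) + 10167\right)}{-1067936} = \left(2189163 + \left(\left(617166 - 9491552658\right) + 10167\right)\right) \left(- \frac{1}{1067936}\right) = \left(2189163 + \left(-9490935492 + 10167\right)\right) \left(- \frac{1}{1067936}\right) = \left(2189163 - 9490925325\right) \left(- \frac{1}{1067936}\right) = \left(-9488736162\right) \left(- \frac{1}{1067936}\right) = \frac{4744368081}{533968}$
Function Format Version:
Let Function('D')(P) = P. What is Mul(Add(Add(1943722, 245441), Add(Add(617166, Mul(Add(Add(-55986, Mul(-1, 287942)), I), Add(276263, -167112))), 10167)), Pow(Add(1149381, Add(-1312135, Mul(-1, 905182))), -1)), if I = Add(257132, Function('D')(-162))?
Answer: Rational(4744368081, 533968) ≈ 8885.1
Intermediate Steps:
I = 256970 (I = Add(257132, -162) = 256970)
Mul(Add(Add(1943722, 245441), Add(Add(617166, Mul(Add(Add(-55986, Mul(-1, 287942)), I), Add(276263, -167112))), 10167)), Pow(Add(1149381, Add(-1312135, Mul(-1, 905182))), -1)) = Mul(Add(Add(1943722, 245441), Add(Add(617166, Mul(Add(Add(-55986, Mul(-1, 287942)), 256970), Add(276263, -167112))), 10167)), Pow(Add(1149381, Add(-1312135, Mul(-1, 905182))), -1)) = Mul(Add(2189163, Add(Add(617166, Mul(Add(Add(-55986, -287942), 256970), 109151)), 10167)), Pow(Add(1149381, Add(-1312135, -905182)), -1)) = Mul(Add(2189163, Add(Add(617166, Mul(Add(-343928, 256970), 109151)), 10167)), Pow(Add(1149381, -2217317), -1)) = Mul(Add(2189163, Add(Add(617166, Mul(-86958, 109151)), 10167)), Pow(-1067936, -1)) = Mul(Add(2189163, Add(Add(617166, -9491552658), 10167)), Rational(-1, 1067936)) = Mul(Add(2189163, Add(-9490935492, 10167)), Rational(-1, 1067936)) = Mul(Add(2189163, -9490925325), Rational(-1, 1067936)) = Mul(-9488736162, Rational(-1, 1067936)) = Rational(4744368081, 533968)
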